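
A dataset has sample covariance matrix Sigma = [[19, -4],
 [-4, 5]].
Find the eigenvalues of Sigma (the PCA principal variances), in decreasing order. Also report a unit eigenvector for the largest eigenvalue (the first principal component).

Step 1 — characteristic polynomial of 2×2 Sigma:
  det(Sigma - λI) = λ² - trace · λ + det = 0.
  trace = 19 + 5 = 24, det = 19·5 - (-4)² = 79.
Step 2 — discriminant:
  Δ = trace² - 4·det = 576 - 316 = 260.
Step 3 — eigenvalues:
  λ = (trace ± √Δ)/2 = (24 ± 16.1245)/2,
  λ_1 = 20.0623,  λ_2 = 3.9377.

Step 4 — unit eigenvector for λ_1: solve (Sigma - λ_1 I)v = 0. First row:
  (19 - 20.0623)·v_x + (-4)·v_y = 0, i.e. (-1.0623)·v_x + (-4)·v_y = 0,
  so v ∝ (b, λ_1 - a) = (-4, 1.0623); multiply by -1 so the first entry is positive: u = (4, -1.0623).
  ||u|| = √((4)² + (-1.0623)²) = √(17.1284) ≈ 4.1386,
  v_1 = u/||u|| ≈ (0.9665, -0.2567) (||v_1|| = 1).

λ_1 = 20.0623,  λ_2 = 3.9377;  v_1 ≈ (0.9665, -0.2567)


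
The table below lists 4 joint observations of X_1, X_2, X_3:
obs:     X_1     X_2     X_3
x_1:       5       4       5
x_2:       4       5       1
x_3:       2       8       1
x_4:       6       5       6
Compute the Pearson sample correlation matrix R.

Step 1 — column means:
  mean(X_1) = (5 + 4 + 2 + 6) / 4 = 17/4 = 4.25
  mean(X_2) = (4 + 5 + 8 + 5) / 4 = 22/4 = 5.5
  mean(X_3) = (5 + 1 + 1 + 6) / 4 = 13/4 = 3.25

Step 2 — sample variances and covariances s[i,j] = (1/(n-1)) · Σ_k (x_{k,i} - mean_i) · (x_{k,j} - mean_j), with n-1 = 3:
  s[X_1,X_1] = ((0.75)·(0.75) + (-0.25)·(-0.25) + (-2.25)·(-2.25) + (1.75)·(1.75)) / 3 = 8.75/3 = 2.9167
  s[X_1,X_2] = ((0.75)·(-1.5) + (-0.25)·(-0.5) + (-2.25)·(2.5) + (1.75)·(-0.5)) / 3 = -7.5/3 = -2.5
  s[X_1,X_3] = ((0.75)·(1.75) + (-0.25)·(-2.25) + (-2.25)·(-2.25) + (1.75)·(2.75)) / 3 = 11.75/3 = 3.9167
  s[X_2,X_2] = ((-1.5)·(-1.5) + (-0.5)·(-0.5) + (2.5)·(2.5) + (-0.5)·(-0.5)) / 3 = 9/3 = 3
  s[X_2,X_3] = ((-1.5)·(1.75) + (-0.5)·(-2.25) + (2.5)·(-2.25) + (-0.5)·(2.75)) / 3 = -8.5/3 = -2.8333
  s[X_3,X_3] = ((1.75)·(1.75) + (-2.25)·(-2.25) + (-2.25)·(-2.25) + (2.75)·(2.75)) / 3 = 20.75/3 = 6.9167
  Sample standard deviations s_i = √(s[i,i]):
  s(X_1) = √(2.9167) = 1.7078
  s(X_2) = √(3) = 1.7321
  s(X_3) = √(6.9167) = 2.63

Step 3 — r_{ij} = s_{ij} / (s_i · s_j):
  r[X_1,X_1] = 1 (diagonal).
  r[X_1,X_2] = -2.5 / (1.7078 · 1.7321) = -2.5 / 2.958 = -0.8452
  r[X_1,X_3] = 3.9167 / (1.7078 · 2.63) = 3.9167 / 4.4915 = 0.872
  r[X_2,X_2] = 1 (diagonal).
  r[X_2,X_3] = -2.8333 / (1.7321 · 2.63) = -2.8333 / 4.5552 = -0.622
  r[X_3,X_3] = 1 (diagonal).

R is symmetric with unit diagonal. Assembling:

R = [[1, -0.8452, 0.872],
 [-0.8452, 1, -0.622],
 [0.872, -0.622, 1]]


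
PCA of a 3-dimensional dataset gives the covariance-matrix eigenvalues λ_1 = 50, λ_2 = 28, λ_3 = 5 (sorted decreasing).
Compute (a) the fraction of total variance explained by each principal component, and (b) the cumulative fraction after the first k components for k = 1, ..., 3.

Step 1 — total variance = trace(Sigma) = Σ λ_i = 50 + 28 + 5 = 83.

Step 2 — fraction explained by component i = λ_i / Σ λ:
  PC1: 50/83 = 0.6024
  PC2: 28/83 = 0.3373
  PC3: 5/83 = 0.0602

Step 3 — cumulative fraction after k components = (λ_1 + ... + λ_k) / Σ λ:
  k = 1: 50/83 = 0.6024
  k = 2: (50 + 28)/83 = 78/83 = 0.9398
  k = 3: (50 + 28 + 5)/83 = 83/83 = 1

Summary (fraction, with percent):

explained: PC1 0.6024 (60.24%), PC2 0.3373 (33.73%), PC3 0.0602 (6.02%);  cumulative: 0.6024, 0.9398, 1


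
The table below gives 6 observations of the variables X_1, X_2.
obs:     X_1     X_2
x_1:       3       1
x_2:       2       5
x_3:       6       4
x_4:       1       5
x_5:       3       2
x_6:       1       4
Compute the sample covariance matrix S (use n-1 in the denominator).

Step 1 — column means:
  mean(X_1) = (3 + 2 + 6 + 1 + 3 + 1) / 6 = 16/6 = 2.6667
  mean(X_2) = (1 + 5 + 4 + 5 + 2 + 4) / 6 = 21/6 = 3.5

Step 2 — sample covariance S[i,j] = (1/(n-1)) · Σ_k (x_{k,i} - mean_i) · (x_{k,j} - mean_j), with n-1 = 5.
  S[X_1,X_1] = ((0.3333)·(0.3333) + (-0.6667)·(-0.6667) + (3.3333)·(3.3333) + (-1.6667)·(-1.6667) + (0.3333)·(0.3333) + (-1.6667)·(-1.6667)) / 5 = 17.3333/5 = 3.4667
  S[X_1,X_2] = ((0.3333)·(-2.5) + (-0.6667)·(1.5) + (3.3333)·(0.5) + (-1.6667)·(1.5) + (0.3333)·(-1.5) + (-1.6667)·(0.5)) / 5 = -4/5 = -0.8
  S[X_2,X_2] = ((-2.5)·(-2.5) + (1.5)·(1.5) + (0.5)·(0.5) + (1.5)·(1.5) + (-1.5)·(-1.5) + (0.5)·(0.5)) / 5 = 13.5/5 = 2.7

S is symmetric (S[j,i] = S[i,j]). Assembling:

S = [[3.4667, -0.8],
 [-0.8, 2.7]]


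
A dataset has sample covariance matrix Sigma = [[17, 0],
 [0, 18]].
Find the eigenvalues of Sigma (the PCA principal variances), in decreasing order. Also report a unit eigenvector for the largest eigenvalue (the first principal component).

Step 1 — characteristic polynomial of 2×2 Sigma:
  det(Sigma - λI) = λ² - trace · λ + det = 0.
  trace = 17 + 18 = 35, det = 17·18 - (0)² = 306.
Step 2 — discriminant:
  Δ = trace² - 4·det = 1225 - 1224 = 1.
Step 3 — eigenvalues:
  λ = (trace ± √Δ)/2 = (35 ± 1)/2,
  λ_1 = 18,  λ_2 = 17.

Step 4 — unit eigenvector for λ_1: Sigma is diagonal, so its eigenvectors are the coordinate axes. λ_1 = 18 is the diagonal entry on the second coordinate axis, hence
  v_1 = (0, 1) (||v_1|| = 1).

λ_1 = 18,  λ_2 = 17;  v_1 ≈ (0, 1)


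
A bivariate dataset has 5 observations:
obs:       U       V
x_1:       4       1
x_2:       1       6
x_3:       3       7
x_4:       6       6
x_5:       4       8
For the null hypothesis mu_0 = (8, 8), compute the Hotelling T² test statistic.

Step 1 — sample mean vector:
  mean(U) = (4 + 1 + 3 + 6 + 4) / 5 = 18/5 = 3.6
  mean(V) = (1 + 6 + 7 + 6 + 8) / 5 = 28/5 = 5.6
  x̄ = (3.6, 5.6),  deviation x̄ - mu_0 = (3.6, 5.6) - (8, 8) = (-4.4, -2.4).

Step 2 — sample covariance matrix, S[i,j] = (1/(n-1)) · Σ_k (x_{k,i} - mean_i) · (x_{k,j} - mean_j), divisor n-1 = 4:
  S[U,U] = ((0.4)·(0.4) + (-2.6)·(-2.6) + (-0.6)·(-0.6) + (2.4)·(2.4) + (0.4)·(0.4)) / 4 = 13.2/4 = 3.3
  S[U,V] = ((0.4)·(-4.6) + (-2.6)·(0.4) + (-0.6)·(1.4) + (2.4)·(0.4) + (0.4)·(2.4)) / 4 = -1.8/4 = -0.45
  S[V,V] = ((-4.6)·(-4.6) + (0.4)·(0.4) + (1.4)·(1.4) + (0.4)·(0.4) + (2.4)·(2.4)) / 4 = 29.2/4 = 7.3
  S = [[3.3, -0.45],
 [-0.45, 7.3]].

Step 3 — invert S. det(S) = 3.3·7.3 - (-0.45)² = 23.8875.
  S^{-1} = (1/det) · [[d, -b], [-b, a]] = [[0.3056, 0.0188],
 [0.0188, 0.1381]].

Step 4 — quadratic form (x̄ - mu_0)^T · S^{-1} · (x̄ - mu_0):
  S^{-1} · (x̄ - mu_0) = (-1.3898, -0.4144),
  (x̄ - mu_0)^T · [...] = (-4.4)·(-1.3898) + (-2.4)·(-0.4144) = 7.11.

Step 5 — scale by n: T² = 5 · 7.11 = 35.55.

T² ≈ 35.55


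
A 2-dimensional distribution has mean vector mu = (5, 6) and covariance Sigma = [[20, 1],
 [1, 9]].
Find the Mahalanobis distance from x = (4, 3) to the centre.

Step 1 — centre the observation: (x - mu) = (-1, -3).

Step 2 — invert Sigma. det(Sigma) = 20·9 - (1)² = 179.
  Sigma^{-1} = (1/det) · [[d, -b], [-b, a]] = [[0.0503, -0.0056],
 [-0.0056, 0.1117]].

Step 3 — form the quadratic (x - mu)^T · Sigma^{-1} · (x - mu):
  Sigma^{-1} · (x - mu) = (-0.0335, -0.3296).
  (x - mu)^T · [Sigma^{-1} · (x - mu)] = (-1)·(-0.0335) + (-3)·(-0.3296) = 1.0223.

Step 4 — take square root: d = √(1.0223) ≈ 1.0111.

d(x, mu) = √(1.0223) ≈ 1.0111


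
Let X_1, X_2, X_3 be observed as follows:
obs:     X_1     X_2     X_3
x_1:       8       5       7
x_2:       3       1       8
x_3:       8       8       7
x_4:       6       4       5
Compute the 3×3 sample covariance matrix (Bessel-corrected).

Step 1 — column means:
  mean(X_1) = (8 + 3 + 8 + 6) / 4 = 25/4 = 6.25
  mean(X_2) = (5 + 1 + 8 + 4) / 4 = 18/4 = 4.5
  mean(X_3) = (7 + 8 + 7 + 5) / 4 = 27/4 = 6.75

Step 2 — sample covariance S[i,j] = (1/(n-1)) · Σ_k (x_{k,i} - mean_i) · (x_{k,j} - mean_j), with n-1 = 3.
  S[X_1,X_1] = ((1.75)·(1.75) + (-3.25)·(-3.25) + (1.75)·(1.75) + (-0.25)·(-0.25)) / 3 = 16.75/3 = 5.5833
  S[X_1,X_2] = ((1.75)·(0.5) + (-3.25)·(-3.5) + (1.75)·(3.5) + (-0.25)·(-0.5)) / 3 = 18.5/3 = 6.1667
  S[X_1,X_3] = ((1.75)·(0.25) + (-3.25)·(1.25) + (1.75)·(0.25) + (-0.25)·(-1.75)) / 3 = -2.75/3 = -0.9167
  S[X_2,X_2] = ((0.5)·(0.5) + (-3.5)·(-3.5) + (3.5)·(3.5) + (-0.5)·(-0.5)) / 3 = 25/3 = 8.3333
  S[X_2,X_3] = ((0.5)·(0.25) + (-3.5)·(1.25) + (3.5)·(0.25) + (-0.5)·(-1.75)) / 3 = -2.5/3 = -0.8333
  S[X_3,X_3] = ((0.25)·(0.25) + (1.25)·(1.25) + (0.25)·(0.25) + (-1.75)·(-1.75)) / 3 = 4.75/3 = 1.5833

S is symmetric (S[j,i] = S[i,j]). Assembling:

S = [[5.5833, 6.1667, -0.9167],
 [6.1667, 8.3333, -0.8333],
 [-0.9167, -0.8333, 1.5833]]


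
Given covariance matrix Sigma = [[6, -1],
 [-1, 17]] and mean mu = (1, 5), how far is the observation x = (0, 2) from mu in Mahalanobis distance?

Step 1 — centre the observation: (x - mu) = (-1, -3).

Step 2 — invert Sigma. det(Sigma) = 6·17 - (-1)² = 101.
  Sigma^{-1} = (1/det) · [[d, -b], [-b, a]] = [[0.1683, 0.0099],
 [0.0099, 0.0594]].

Step 3 — form the quadratic (x - mu)^T · Sigma^{-1} · (x - mu):
  Sigma^{-1} · (x - mu) = (-0.198, -0.1881).
  (x - mu)^T · [Sigma^{-1} · (x - mu)] = (-1)·(-0.198) + (-3)·(-0.1881) = 0.7624.

Step 4 — take square root: d = √(0.7624) ≈ 0.8731.

d(x, mu) = √(0.7624) ≈ 0.8731


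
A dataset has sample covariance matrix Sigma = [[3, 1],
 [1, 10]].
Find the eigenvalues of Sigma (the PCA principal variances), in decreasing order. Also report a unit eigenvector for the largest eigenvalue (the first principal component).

Step 1 — characteristic polynomial of 2×2 Sigma:
  det(Sigma - λI) = λ² - trace · λ + det = 0.
  trace = 3 + 10 = 13, det = 3·10 - (1)² = 29.
Step 2 — discriminant:
  Δ = trace² - 4·det = 169 - 116 = 53.
Step 3 — eigenvalues:
  λ = (trace ± √Δ)/2 = (13 ± 7.2801)/2,
  λ_1 = 10.1401,  λ_2 = 2.8599.

Step 4 — unit eigenvector for λ_1: solve (Sigma - λ_1 I)v = 0. First row:
  (3 - 10.1401)·v_x + (1)·v_y = 0, i.e. (-7.1401)·v_x + (1)·v_y = 0,
  so v ∝ (b, λ_1 - a) = (1, 7.1401) = u.
  ||u|| = √((1)² + (7.1401)²) = √(51.9804) ≈ 7.2097,
  v_1 = u/||u|| ≈ (0.1387, 0.9903) (||v_1|| = 1).

λ_1 = 10.1401,  λ_2 = 2.8599;  v_1 ≈ (0.1387, 0.9903)


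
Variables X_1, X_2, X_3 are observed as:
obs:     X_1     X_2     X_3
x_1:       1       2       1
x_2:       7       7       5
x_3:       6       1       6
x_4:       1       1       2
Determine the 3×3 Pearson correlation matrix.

Step 1 — column means:
  mean(X_1) = (1 + 7 + 6 + 1) / 4 = 15/4 = 3.75
  mean(X_2) = (2 + 7 + 1 + 1) / 4 = 11/4 = 2.75
  mean(X_3) = (1 + 5 + 6 + 2) / 4 = 14/4 = 3.5

Step 2 — sample variances and covariances s[i,j] = (1/(n-1)) · Σ_k (x_{k,i} - mean_i) · (x_{k,j} - mean_j), with n-1 = 3:
  s[X_1,X_1] = ((-2.75)·(-2.75) + (3.25)·(3.25) + (2.25)·(2.25) + (-2.75)·(-2.75)) / 3 = 30.75/3 = 10.25
  s[X_1,X_2] = ((-2.75)·(-0.75) + (3.25)·(4.25) + (2.25)·(-1.75) + (-2.75)·(-1.75)) / 3 = 16.75/3 = 5.5833
  s[X_1,X_3] = ((-2.75)·(-2.5) + (3.25)·(1.5) + (2.25)·(2.5) + (-2.75)·(-1.5)) / 3 = 21.5/3 = 7.1667
  s[X_2,X_2] = ((-0.75)·(-0.75) + (4.25)·(4.25) + (-1.75)·(-1.75) + (-1.75)·(-1.75)) / 3 = 24.75/3 = 8.25
  s[X_2,X_3] = ((-0.75)·(-2.5) + (4.25)·(1.5) + (-1.75)·(2.5) + (-1.75)·(-1.5)) / 3 = 6.5/3 = 2.1667
  s[X_3,X_3] = ((-2.5)·(-2.5) + (1.5)·(1.5) + (2.5)·(2.5) + (-1.5)·(-1.5)) / 3 = 17/3 = 5.6667
  Sample standard deviations s_i = √(s[i,i]):
  s(X_1) = √(10.25) = 3.2016
  s(X_2) = √(8.25) = 2.8723
  s(X_3) = √(5.6667) = 2.3805

Step 3 — r_{ij} = s_{ij} / (s_i · s_j):
  r[X_1,X_1] = 1 (diagonal).
  r[X_1,X_2] = 5.5833 / (3.2016 · 2.8723) = 5.5833 / 9.1958 = 0.6072
  r[X_1,X_3] = 7.1667 / (3.2016 · 2.3805) = 7.1667 / 7.6212 = 0.9404
  r[X_2,X_2] = 1 (diagonal).
  r[X_2,X_3] = 2.1667 / (2.8723 · 2.3805) = 2.1667 / 6.8374 = 0.3169
  r[X_3,X_3] = 1 (diagonal).

R is symmetric with unit diagonal. Assembling:

R = [[1, 0.6072, 0.9404],
 [0.6072, 1, 0.3169],
 [0.9404, 0.3169, 1]]


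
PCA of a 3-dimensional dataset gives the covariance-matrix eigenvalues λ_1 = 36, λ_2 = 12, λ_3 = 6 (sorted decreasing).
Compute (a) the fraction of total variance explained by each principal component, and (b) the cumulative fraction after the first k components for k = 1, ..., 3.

Step 1 — total variance = trace(Sigma) = Σ λ_i = 36 + 12 + 6 = 54.

Step 2 — fraction explained by component i = λ_i / Σ λ:
  PC1: 36/54 = 0.6667
  PC2: 12/54 = 0.2222
  PC3: 6/54 = 0.1111

Step 3 — cumulative fraction after k components = (λ_1 + ... + λ_k) / Σ λ:
  k = 1: 36/54 = 0.6667
  k = 2: (36 + 12)/54 = 48/54 = 0.8889
  k = 3: (36 + 12 + 6)/54 = 54/54 = 1

Summary (fraction, with percent):

explained: PC1 0.6667 (66.67%), PC2 0.2222 (22.22%), PC3 0.1111 (11.11%);  cumulative: 0.6667, 0.8889, 1


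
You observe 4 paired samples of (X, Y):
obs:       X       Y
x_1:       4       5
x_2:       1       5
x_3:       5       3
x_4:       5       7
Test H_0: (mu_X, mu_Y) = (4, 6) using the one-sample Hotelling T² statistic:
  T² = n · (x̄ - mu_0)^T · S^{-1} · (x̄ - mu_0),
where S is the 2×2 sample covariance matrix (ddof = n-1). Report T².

Step 1 — sample mean vector:
  mean(X) = (4 + 1 + 5 + 5) / 4 = 15/4 = 3.75
  mean(Y) = (5 + 5 + 3 + 7) / 4 = 20/4 = 5
  x̄ = (3.75, 5),  deviation x̄ - mu_0 = (3.75, 5) - (4, 6) = (-0.25, -1).

Step 2 — sample covariance matrix, S[i,j] = (1/(n-1)) · Σ_k (x_{k,i} - mean_i) · (x_{k,j} - mean_j), divisor n-1 = 3:
  S[X,X] = ((0.25)·(0.25) + (-2.75)·(-2.75) + (1.25)·(1.25) + (1.25)·(1.25)) / 3 = 10.75/3 = 3.5833
  S[X,Y] = ((0.25)·(0) + (-2.75)·(0) + (1.25)·(-2) + (1.25)·(2)) / 3 = 0/3 = 0
  S[Y,Y] = ((0)·(0) + (0)·(0) + (-2)·(-2) + (2)·(2)) / 3 = 8/3 = 2.6667
  S = [[3.5833, 0],
 [0, 2.6667]].

Step 3 — invert S. det(S) = 3.5833·2.6667 - (0)² = 9.5556.
  S^{-1} = (1/det) · [[d, -b], [-b, a]] = [[0.2791, 0],
 [0, 0.375]].

Step 4 — quadratic form (x̄ - mu_0)^T · S^{-1} · (x̄ - mu_0):
  S^{-1} · (x̄ - mu_0) = (-0.0698, -0.375),
  (x̄ - mu_0)^T · [...] = (-0.25)·(-0.0698) + (-1)·(-0.375) = 0.3924.

Step 5 — scale by n: T² = 4 · 0.3924 = 1.5698.

T² ≈ 1.5698


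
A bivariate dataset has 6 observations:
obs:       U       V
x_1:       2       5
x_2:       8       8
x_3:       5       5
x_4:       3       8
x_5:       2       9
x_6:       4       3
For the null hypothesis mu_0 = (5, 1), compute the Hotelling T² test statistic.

Step 1 — sample mean vector:
  mean(U) = (2 + 8 + 5 + 3 + 2 + 4) / 6 = 24/6 = 4
  mean(V) = (5 + 8 + 5 + 8 + 9 + 3) / 6 = 38/6 = 6.3333
  x̄ = (4, 6.3333),  deviation x̄ - mu_0 = (4, 6.3333) - (5, 1) = (-1, 5.3333).

Step 2 — sample covariance matrix, S[i,j] = (1/(n-1)) · Σ_k (x_{k,i} - mean_i) · (x_{k,j} - mean_j), divisor n-1 = 5:
  S[U,U] = ((-2)·(-2) + (4)·(4) + (1)·(1) + (-1)·(-1) + (-2)·(-2) + (0)·(0)) / 5 = 26/5 = 5.2
  S[U,V] = ((-2)·(-1.3333) + (4)·(1.6667) + (1)·(-1.3333) + (-1)·(1.6667) + (-2)·(2.6667) + (0)·(-3.3333)) / 5 = 1/5 = 0.2
  S[V,V] = ((-1.3333)·(-1.3333) + (1.6667)·(1.6667) + (-1.3333)·(-1.3333) + (1.6667)·(1.6667) + (2.6667)·(2.6667) + (-3.3333)·(-3.3333)) / 5 = 27.3333/5 = 5.4667
  S = [[5.2, 0.2],
 [0.2, 5.4667]].

Step 3 — invert S. det(S) = 5.2·5.4667 - (0.2)² = 28.3867.
  S^{-1} = (1/det) · [[d, -b], [-b, a]] = [[0.1926, -0.007],
 [-0.007, 0.1832]].

Step 4 — quadratic form (x̄ - mu_0)^T · S^{-1} · (x̄ - mu_0):
  S^{-1} · (x̄ - mu_0) = (-0.2302, 0.984),
  (x̄ - mu_0)^T · [...] = (-1)·(-0.2302) + (5.3333)·(0.984) = 5.4783.

Step 5 — scale by n: T² = 6 · 5.4783 = 32.8699.

T² ≈ 32.8699


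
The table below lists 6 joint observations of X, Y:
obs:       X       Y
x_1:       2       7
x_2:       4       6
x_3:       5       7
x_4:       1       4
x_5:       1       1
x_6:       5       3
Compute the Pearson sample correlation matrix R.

Step 1 — column means:
  mean(X) = (2 + 4 + 5 + 1 + 1 + 5) / 6 = 18/6 = 3
  mean(Y) = (7 + 6 + 7 + 4 + 1 + 3) / 6 = 28/6 = 4.6667

Step 2 — sample variances and covariances s[i,j] = (1/(n-1)) · Σ_k (x_{k,i} - mean_i) · (x_{k,j} - mean_j), with n-1 = 5:
  s[X,X] = ((-1)·(-1) + (1)·(1) + (2)·(2) + (-2)·(-2) + (-2)·(-2) + (2)·(2)) / 5 = 18/5 = 3.6
  s[X,Y] = ((-1)·(2.3333) + (1)·(1.3333) + (2)·(2.3333) + (-2)·(-0.6667) + (-2)·(-3.6667) + (2)·(-1.6667)) / 5 = 9/5 = 1.8
  s[Y,Y] = ((2.3333)·(2.3333) + (1.3333)·(1.3333) + (2.3333)·(2.3333) + (-0.6667)·(-0.6667) + (-3.6667)·(-3.6667) + (-1.6667)·(-1.6667)) / 5 = 29.3333/5 = 5.8667
  Sample standard deviations s_i = √(s[i,i]):
  s(X) = √(3.6) = 1.8974
  s(Y) = √(5.8667) = 2.4221

Step 3 — r_{ij} = s_{ij} / (s_i · s_j):
  r[X,X] = 1 (diagonal).
  r[X,Y] = 1.8 / (1.8974 · 2.4221) = 1.8 / 4.5957 = 0.3917
  r[Y,Y] = 1 (diagonal).

R is symmetric with unit diagonal. Assembling:

R = [[1, 0.3917],
 [0.3917, 1]]


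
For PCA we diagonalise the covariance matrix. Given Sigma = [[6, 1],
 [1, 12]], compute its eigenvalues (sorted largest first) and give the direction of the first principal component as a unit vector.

Step 1 — characteristic polynomial of 2×2 Sigma:
  det(Sigma - λI) = λ² - trace · λ + det = 0.
  trace = 6 + 12 = 18, det = 6·12 - (1)² = 71.
Step 2 — discriminant:
  Δ = trace² - 4·det = 324 - 284 = 40.
Step 3 — eigenvalues:
  λ = (trace ± √Δ)/2 = (18 ± 6.3246)/2,
  λ_1 = 12.1623,  λ_2 = 5.8377.

Step 4 — unit eigenvector for λ_1: solve (Sigma - λ_1 I)v = 0. First row:
  (6 - 12.1623)·v_x + (1)·v_y = 0, i.e. (-6.1623)·v_x + (1)·v_y = 0,
  so v ∝ (b, λ_1 - a) = (1, 6.1623) = u.
  ||u|| = √((1)² + (6.1623)²) = √(38.9737) ≈ 6.2429,
  v_1 = u/||u|| ≈ (0.1602, 0.9871) (||v_1|| = 1).

λ_1 = 12.1623,  λ_2 = 5.8377;  v_1 ≈ (0.1602, 0.9871)


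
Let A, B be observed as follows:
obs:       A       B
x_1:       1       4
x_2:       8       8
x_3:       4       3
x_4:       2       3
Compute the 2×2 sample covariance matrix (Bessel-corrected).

Step 1 — column means:
  mean(A) = (1 + 8 + 4 + 2) / 4 = 15/4 = 3.75
  mean(B) = (4 + 8 + 3 + 3) / 4 = 18/4 = 4.5

Step 2 — sample covariance S[i,j] = (1/(n-1)) · Σ_k (x_{k,i} - mean_i) · (x_{k,j} - mean_j), with n-1 = 3.
  S[A,A] = ((-2.75)·(-2.75) + (4.25)·(4.25) + (0.25)·(0.25) + (-1.75)·(-1.75)) / 3 = 28.75/3 = 9.5833
  S[A,B] = ((-2.75)·(-0.5) + (4.25)·(3.5) + (0.25)·(-1.5) + (-1.75)·(-1.5)) / 3 = 18.5/3 = 6.1667
  S[B,B] = ((-0.5)·(-0.5) + (3.5)·(3.5) + (-1.5)·(-1.5) + (-1.5)·(-1.5)) / 3 = 17/3 = 5.6667

S is symmetric (S[j,i] = S[i,j]). Assembling:

S = [[9.5833, 6.1667],
 [6.1667, 5.6667]]


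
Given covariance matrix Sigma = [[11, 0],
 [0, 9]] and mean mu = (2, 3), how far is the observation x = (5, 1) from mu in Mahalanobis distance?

Step 1 — centre the observation: (x - mu) = (3, -2).

Step 2 — invert Sigma. det(Sigma) = 11·9 - (0)² = 99.
  Sigma^{-1} = (1/det) · [[d, -b], [-b, a]] = [[0.0909, 0],
 [0, 0.1111]].

Step 3 — form the quadratic (x - mu)^T · Sigma^{-1} · (x - mu):
  Sigma^{-1} · (x - mu) = (0.2727, -0.2222).
  (x - mu)^T · [Sigma^{-1} · (x - mu)] = (3)·(0.2727) + (-2)·(-0.2222) = 1.2626.

Step 4 — take square root: d = √(1.2626) ≈ 1.1237.

d(x, mu) = √(1.2626) ≈ 1.1237


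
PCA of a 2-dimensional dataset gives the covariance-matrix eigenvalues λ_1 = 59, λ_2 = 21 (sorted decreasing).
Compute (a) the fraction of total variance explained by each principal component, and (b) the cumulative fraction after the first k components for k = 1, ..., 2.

Step 1 — total variance = trace(Sigma) = Σ λ_i = 59 + 21 = 80.

Step 2 — fraction explained by component i = λ_i / Σ λ:
  PC1: 59/80 = 0.7375
  PC2: 21/80 = 0.2625

Step 3 — cumulative fraction after k components = (λ_1 + ... + λ_k) / Σ λ:
  k = 1: 59/80 = 0.7375
  k = 2: (59 + 21)/80 = 80/80 = 1

Summary (fraction, with percent):

explained: PC1 0.7375 (73.75%), PC2 0.2625 (26.25%);  cumulative: 0.7375, 1


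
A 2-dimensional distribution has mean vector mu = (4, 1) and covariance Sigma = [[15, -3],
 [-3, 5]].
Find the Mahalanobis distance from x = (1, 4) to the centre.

Step 1 — centre the observation: (x - mu) = (-3, 3).

Step 2 — invert Sigma. det(Sigma) = 15·5 - (-3)² = 66.
  Sigma^{-1} = (1/det) · [[d, -b], [-b, a]] = [[0.0758, 0.0455],
 [0.0455, 0.2273]].

Step 3 — form the quadratic (x - mu)^T · Sigma^{-1} · (x - mu):
  Sigma^{-1} · (x - mu) = (-0.0909, 0.5455).
  (x - mu)^T · [Sigma^{-1} · (x - mu)] = (-3)·(-0.0909) + (3)·(0.5455) = 1.9091.

Step 4 — take square root: d = √(1.9091) ≈ 1.3817.

d(x, mu) = √(1.9091) ≈ 1.3817


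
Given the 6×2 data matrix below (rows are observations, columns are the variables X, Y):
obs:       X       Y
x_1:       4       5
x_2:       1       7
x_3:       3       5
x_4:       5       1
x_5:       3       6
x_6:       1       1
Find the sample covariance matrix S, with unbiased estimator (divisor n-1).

Step 1 — column means:
  mean(X) = (4 + 1 + 3 + 5 + 3 + 1) / 6 = 17/6 = 2.8333
  mean(Y) = (5 + 7 + 5 + 1 + 6 + 1) / 6 = 25/6 = 4.1667

Step 2 — sample covariance S[i,j] = (1/(n-1)) · Σ_k (x_{k,i} - mean_i) · (x_{k,j} - mean_j), with n-1 = 5.
  S[X,X] = ((1.1667)·(1.1667) + (-1.8333)·(-1.8333) + (0.1667)·(0.1667) + (2.1667)·(2.1667) + (0.1667)·(0.1667) + (-1.8333)·(-1.8333)) / 5 = 12.8333/5 = 2.5667
  S[X,Y] = ((1.1667)·(0.8333) + (-1.8333)·(2.8333) + (0.1667)·(0.8333) + (2.1667)·(-3.1667) + (0.1667)·(1.8333) + (-1.8333)·(-3.1667)) / 5 = -4.8333/5 = -0.9667
  S[Y,Y] = ((0.8333)·(0.8333) + (2.8333)·(2.8333) + (0.8333)·(0.8333) + (-3.1667)·(-3.1667) + (1.8333)·(1.8333) + (-3.1667)·(-3.1667)) / 5 = 32.8333/5 = 6.5667

S is symmetric (S[j,i] = S[i,j]). Assembling:

S = [[2.5667, -0.9667],
 [-0.9667, 6.5667]]


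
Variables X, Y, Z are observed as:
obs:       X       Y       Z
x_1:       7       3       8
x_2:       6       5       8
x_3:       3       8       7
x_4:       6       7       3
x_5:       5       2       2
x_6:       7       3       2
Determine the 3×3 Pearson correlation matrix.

Step 1 — column means:
  mean(X) = (7 + 6 + 3 + 6 + 5 + 7) / 6 = 34/6 = 5.6667
  mean(Y) = (3 + 5 + 8 + 7 + 2 + 3) / 6 = 28/6 = 4.6667
  mean(Z) = (8 + 8 + 7 + 3 + 2 + 2) / 6 = 30/6 = 5

Step 2 — sample variances and covariances s[i,j] = (1/(n-1)) · Σ_k (x_{k,i} - mean_i) · (x_{k,j} - mean_j), with n-1 = 5:
  s[X,X] = ((1.3333)·(1.3333) + (0.3333)·(0.3333) + (-2.6667)·(-2.6667) + (0.3333)·(0.3333) + (-0.6667)·(-0.6667) + (1.3333)·(1.3333)) / 5 = 11.3333/5 = 2.2667
  s[X,Y] = ((1.3333)·(-1.6667) + (0.3333)·(0.3333) + (-2.6667)·(3.3333) + (0.3333)·(2.3333) + (-0.6667)·(-2.6667) + (1.3333)·(-1.6667)) / 5 = -10.6667/5 = -2.1333
  s[X,Z] = ((1.3333)·(3) + (0.3333)·(3) + (-2.6667)·(2) + (0.3333)·(-2) + (-0.6667)·(-3) + (1.3333)·(-3)) / 5 = -3/5 = -0.6
  s[Y,Y] = ((-1.6667)·(-1.6667) + (0.3333)·(0.3333) + (3.3333)·(3.3333) + (2.3333)·(2.3333) + (-2.6667)·(-2.6667) + (-1.6667)·(-1.6667)) / 5 = 29.3333/5 = 5.8667
  s[Y,Z] = ((-1.6667)·(3) + (0.3333)·(3) + (3.3333)·(2) + (2.3333)·(-2) + (-2.6667)·(-3) + (-1.6667)·(-3)) / 5 = 11/5 = 2.2
  s[Z,Z] = ((3)·(3) + (3)·(3) + (2)·(2) + (-2)·(-2) + (-3)·(-3) + (-3)·(-3)) / 5 = 44/5 = 8.8
  Sample standard deviations s_i = √(s[i,i]):
  s(X) = √(2.2667) = 1.5055
  s(Y) = √(5.8667) = 2.4221
  s(Z) = √(8.8) = 2.9665

Step 3 — r_{ij} = s_{ij} / (s_i · s_j):
  r[X,X] = 1 (diagonal).
  r[X,Y] = -2.1333 / (1.5055 · 2.4221) = -2.1333 / 3.6466 = -0.585
  r[X,Z] = -0.6 / (1.5055 · 2.9665) = -0.6 / 4.4662 = -0.1343
  r[Y,Y] = 1 (diagonal).
  r[Y,Z] = 2.2 / (2.4221 · 2.9665) = 2.2 / 7.1852 = 0.3062
  r[Z,Z] = 1 (diagonal).

R is symmetric with unit diagonal. Assembling:

R = [[1, -0.585, -0.1343],
 [-0.585, 1, 0.3062],
 [-0.1343, 0.3062, 1]]


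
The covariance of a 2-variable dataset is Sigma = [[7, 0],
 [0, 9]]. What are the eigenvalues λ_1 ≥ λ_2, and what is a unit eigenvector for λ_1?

Step 1 — characteristic polynomial of 2×2 Sigma:
  det(Sigma - λI) = λ² - trace · λ + det = 0.
  trace = 7 + 9 = 16, det = 7·9 - (0)² = 63.
Step 2 — discriminant:
  Δ = trace² - 4·det = 256 - 252 = 4.
Step 3 — eigenvalues:
  λ = (trace ± √Δ)/2 = (16 ± 2)/2,
  λ_1 = 9,  λ_2 = 7.

Step 4 — unit eigenvector for λ_1: Sigma is diagonal, so its eigenvectors are the coordinate axes. λ_1 = 9 is the diagonal entry on the second coordinate axis, hence
  v_1 = (0, 1) (||v_1|| = 1).

λ_1 = 9,  λ_2 = 7;  v_1 ≈ (0, 1)


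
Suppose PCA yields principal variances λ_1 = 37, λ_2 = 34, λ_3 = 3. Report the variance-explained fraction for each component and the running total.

Step 1 — total variance = trace(Sigma) = Σ λ_i = 37 + 34 + 3 = 74.

Step 2 — fraction explained by component i = λ_i / Σ λ:
  PC1: 37/74 = 0.5
  PC2: 34/74 = 0.4595
  PC3: 3/74 = 0.0405

Step 3 — cumulative fraction after k components = (λ_1 + ... + λ_k) / Σ λ:
  k = 1: 37/74 = 0.5
  k = 2: (37 + 34)/74 = 71/74 = 0.9595
  k = 3: (37 + 34 + 3)/74 = 74/74 = 1

Summary (fraction, with percent):

explained: PC1 0.5 (50%), PC2 0.4595 (45.95%), PC3 0.0405 (4.05%);  cumulative: 0.5, 0.9595, 1


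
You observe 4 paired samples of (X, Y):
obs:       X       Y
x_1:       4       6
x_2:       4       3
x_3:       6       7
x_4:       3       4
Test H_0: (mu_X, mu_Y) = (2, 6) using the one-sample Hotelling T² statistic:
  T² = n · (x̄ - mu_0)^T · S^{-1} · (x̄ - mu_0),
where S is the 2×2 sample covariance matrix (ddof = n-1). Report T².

Step 1 — sample mean vector:
  mean(X) = (4 + 4 + 6 + 3) / 4 = 17/4 = 4.25
  mean(Y) = (6 + 3 + 7 + 4) / 4 = 20/4 = 5
  x̄ = (4.25, 5),  deviation x̄ - mu_0 = (4.25, 5) - (2, 6) = (2.25, -1).

Step 2 — sample covariance matrix, S[i,j] = (1/(n-1)) · Σ_k (x_{k,i} - mean_i) · (x_{k,j} - mean_j), divisor n-1 = 3:
  S[X,X] = ((-0.25)·(-0.25) + (-0.25)·(-0.25) + (1.75)·(1.75) + (-1.25)·(-1.25)) / 3 = 4.75/3 = 1.5833
  S[X,Y] = ((-0.25)·(1) + (-0.25)·(-2) + (1.75)·(2) + (-1.25)·(-1)) / 3 = 5/3 = 1.6667
  S[Y,Y] = ((1)·(1) + (-2)·(-2) + (2)·(2) + (-1)·(-1)) / 3 = 10/3 = 3.3333
  S = [[1.5833, 1.6667],
 [1.6667, 3.3333]].

Step 3 — invert S. det(S) = 1.5833·3.3333 - (1.6667)² = 2.5.
  S^{-1} = (1/det) · [[d, -b], [-b, a]] = [[1.3333, -0.6667],
 [-0.6667, 0.6333]].

Step 4 — quadratic form (x̄ - mu_0)^T · S^{-1} · (x̄ - mu_0):
  S^{-1} · (x̄ - mu_0) = (3.6667, -2.1333),
  (x̄ - mu_0)^T · [...] = (2.25)·(3.6667) + (-1)·(-2.1333) = 10.3833.

Step 5 — scale by n: T² = 4 · 10.3833 = 41.5333.

T² ≈ 41.5333


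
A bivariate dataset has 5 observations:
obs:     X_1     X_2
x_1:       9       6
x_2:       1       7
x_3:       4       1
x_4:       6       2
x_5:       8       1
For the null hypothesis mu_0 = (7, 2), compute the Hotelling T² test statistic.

Step 1 — sample mean vector:
  mean(X_1) = (9 + 1 + 4 + 6 + 8) / 5 = 28/5 = 5.6
  mean(X_2) = (6 + 7 + 1 + 2 + 1) / 5 = 17/5 = 3.4
  x̄ = (5.6, 3.4),  deviation x̄ - mu_0 = (5.6, 3.4) - (7, 2) = (-1.4, 1.4).

Step 2 — sample covariance matrix, S[i,j] = (1/(n-1)) · Σ_k (x_{k,i} - mean_i) · (x_{k,j} - mean_j), divisor n-1 = 4:
  S[X_1,X_1] = ((3.4)·(3.4) + (-4.6)·(-4.6) + (-1.6)·(-1.6) + (0.4)·(0.4) + (2.4)·(2.4)) / 4 = 41.2/4 = 10.3
  S[X_1,X_2] = ((3.4)·(2.6) + (-4.6)·(3.6) + (-1.6)·(-2.4) + (0.4)·(-1.4) + (2.4)·(-2.4)) / 4 = -10.2/4 = -2.55
  S[X_2,X_2] = ((2.6)·(2.6) + (3.6)·(3.6) + (-2.4)·(-2.4) + (-1.4)·(-1.4) + (-2.4)·(-2.4)) / 4 = 33.2/4 = 8.3
  S = [[10.3, -2.55],
 [-2.55, 8.3]].

Step 3 — invert S. det(S) = 10.3·8.3 - (-2.55)² = 78.9875.
  S^{-1} = (1/det) · [[d, -b], [-b, a]] = [[0.1051, 0.0323],
 [0.0323, 0.1304]].

Step 4 — quadratic form (x̄ - mu_0)^T · S^{-1} · (x̄ - mu_0):
  S^{-1} · (x̄ - mu_0) = (-0.1019, 0.1374),
  (x̄ - mu_0)^T · [...] = (-1.4)·(-0.1019) + (1.4)·(0.1374) = 0.335.

Step 5 — scale by n: T² = 5 · 0.335 = 1.6749.

T² ≈ 1.6749


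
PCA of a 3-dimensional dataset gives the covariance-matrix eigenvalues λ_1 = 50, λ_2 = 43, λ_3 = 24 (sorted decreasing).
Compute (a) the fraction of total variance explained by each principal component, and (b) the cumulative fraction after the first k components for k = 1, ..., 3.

Step 1 — total variance = trace(Sigma) = Σ λ_i = 50 + 43 + 24 = 117.

Step 2 — fraction explained by component i = λ_i / Σ λ:
  PC1: 50/117 = 0.4274
  PC2: 43/117 = 0.3675
  PC3: 24/117 = 0.2051

Step 3 — cumulative fraction after k components = (λ_1 + ... + λ_k) / Σ λ:
  k = 1: 50/117 = 0.4274
  k = 2: (50 + 43)/117 = 93/117 = 0.7949
  k = 3: (50 + 43 + 24)/117 = 117/117 = 1

Summary (fraction, with percent):

explained: PC1 0.4274 (42.74%), PC2 0.3675 (36.75%), PC3 0.2051 (20.51%);  cumulative: 0.4274, 0.7949, 1


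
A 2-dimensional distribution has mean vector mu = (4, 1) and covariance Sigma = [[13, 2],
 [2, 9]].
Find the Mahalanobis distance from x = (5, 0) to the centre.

Step 1 — centre the observation: (x - mu) = (1, -1).

Step 2 — invert Sigma. det(Sigma) = 13·9 - (2)² = 113.
  Sigma^{-1} = (1/det) · [[d, -b], [-b, a]] = [[0.0796, -0.0177],
 [-0.0177, 0.115]].

Step 3 — form the quadratic (x - mu)^T · Sigma^{-1} · (x - mu):
  Sigma^{-1} · (x - mu) = (0.0973, -0.1327).
  (x - mu)^T · [Sigma^{-1} · (x - mu)] = (1)·(0.0973) + (-1)·(-0.1327) = 0.2301.

Step 4 — take square root: d = √(0.2301) ≈ 0.4797.

d(x, mu) = √(0.2301) ≈ 0.4797


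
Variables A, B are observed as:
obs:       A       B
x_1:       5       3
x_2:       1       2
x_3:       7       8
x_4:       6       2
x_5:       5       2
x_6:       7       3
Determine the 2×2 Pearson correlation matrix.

Step 1 — column means:
  mean(A) = (5 + 1 + 7 + 6 + 5 + 7) / 6 = 31/6 = 5.1667
  mean(B) = (3 + 2 + 8 + 2 + 2 + 3) / 6 = 20/6 = 3.3333

Step 2 — sample variances and covariances s[i,j] = (1/(n-1)) · Σ_k (x_{k,i} - mean_i) · (x_{k,j} - mean_j), with n-1 = 5:
  s[A,A] = ((-0.1667)·(-0.1667) + (-4.1667)·(-4.1667) + (1.8333)·(1.8333) + (0.8333)·(0.8333) + (-0.1667)·(-0.1667) + (1.8333)·(1.8333)) / 5 = 24.8333/5 = 4.9667
  s[A,B] = ((-0.1667)·(-0.3333) + (-4.1667)·(-1.3333) + (1.8333)·(4.6667) + (0.8333)·(-1.3333) + (-0.1667)·(-1.3333) + (1.8333)·(-0.3333)) / 5 = 12.6667/5 = 2.5333
  s[B,B] = ((-0.3333)·(-0.3333) + (-1.3333)·(-1.3333) + (4.6667)·(4.6667) + (-1.3333)·(-1.3333) + (-1.3333)·(-1.3333) + (-0.3333)·(-0.3333)) / 5 = 27.3333/5 = 5.4667
  Sample standard deviations s_i = √(s[i,i]):
  s(A) = √(4.9667) = 2.2286
  s(B) = √(5.4667) = 2.3381

Step 3 — r_{ij} = s_{ij} / (s_i · s_j):
  r[A,A] = 1 (diagonal).
  r[A,B] = 2.5333 / (2.2286 · 2.3381) = 2.5333 / 5.2107 = 0.4862
  r[B,B] = 1 (diagonal).

R is symmetric with unit diagonal. Assembling:

R = [[1, 0.4862],
 [0.4862, 1]]


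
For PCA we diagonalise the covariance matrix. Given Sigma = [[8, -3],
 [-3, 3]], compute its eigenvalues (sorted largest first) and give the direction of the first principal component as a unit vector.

Step 1 — characteristic polynomial of 2×2 Sigma:
  det(Sigma - λI) = λ² - trace · λ + det = 0.
  trace = 8 + 3 = 11, det = 8·3 - (-3)² = 15.
Step 2 — discriminant:
  Δ = trace² - 4·det = 121 - 60 = 61.
Step 3 — eigenvalues:
  λ = (trace ± √Δ)/2 = (11 ± 7.8102)/2,
  λ_1 = 9.4051,  λ_2 = 1.5949.

Step 4 — unit eigenvector for λ_1: solve (Sigma - λ_1 I)v = 0. First row:
  (8 - 9.4051)·v_x + (-3)·v_y = 0, i.e. (-1.4051)·v_x + (-3)·v_y = 0,
  so v ∝ (b, λ_1 - a) = (-3, 1.4051); multiply by -1 so the first entry is positive: u = (3, -1.4051).
  ||u|| = √((3)² + (-1.4051)²) = √(10.9744) ≈ 3.3128,
  v_1 = u/||u|| ≈ (0.9056, -0.4242) (||v_1|| = 1).

λ_1 = 9.4051,  λ_2 = 1.5949;  v_1 ≈ (0.9056, -0.4242)


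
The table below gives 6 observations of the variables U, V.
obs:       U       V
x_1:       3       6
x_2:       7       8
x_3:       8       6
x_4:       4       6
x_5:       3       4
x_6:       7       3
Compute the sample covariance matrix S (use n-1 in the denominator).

Step 1 — column means:
  mean(U) = (3 + 7 + 8 + 4 + 3 + 7) / 6 = 32/6 = 5.3333
  mean(V) = (6 + 8 + 6 + 6 + 4 + 3) / 6 = 33/6 = 5.5

Step 2 — sample covariance S[i,j] = (1/(n-1)) · Σ_k (x_{k,i} - mean_i) · (x_{k,j} - mean_j), with n-1 = 5.
  S[U,U] = ((-2.3333)·(-2.3333) + (1.6667)·(1.6667) + (2.6667)·(2.6667) + (-1.3333)·(-1.3333) + (-2.3333)·(-2.3333) + (1.6667)·(1.6667)) / 5 = 25.3333/5 = 5.0667
  S[U,V] = ((-2.3333)·(0.5) + (1.6667)·(2.5) + (2.6667)·(0.5) + (-1.3333)·(0.5) + (-2.3333)·(-1.5) + (1.6667)·(-2.5)) / 5 = 3/5 = 0.6
  S[V,V] = ((0.5)·(0.5) + (2.5)·(2.5) + (0.5)·(0.5) + (0.5)·(0.5) + (-1.5)·(-1.5) + (-2.5)·(-2.5)) / 5 = 15.5/5 = 3.1

S is symmetric (S[j,i] = S[i,j]). Assembling:

S = [[5.0667, 0.6],
 [0.6, 3.1]]


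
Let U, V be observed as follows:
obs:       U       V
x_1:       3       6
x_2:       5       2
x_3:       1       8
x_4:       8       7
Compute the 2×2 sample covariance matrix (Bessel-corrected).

Step 1 — column means:
  mean(U) = (3 + 5 + 1 + 8) / 4 = 17/4 = 4.25
  mean(V) = (6 + 2 + 8 + 7) / 4 = 23/4 = 5.75

Step 2 — sample covariance S[i,j] = (1/(n-1)) · Σ_k (x_{k,i} - mean_i) · (x_{k,j} - mean_j), with n-1 = 3.
  S[U,U] = ((-1.25)·(-1.25) + (0.75)·(0.75) + (-3.25)·(-3.25) + (3.75)·(3.75)) / 3 = 26.75/3 = 8.9167
  S[U,V] = ((-1.25)·(0.25) + (0.75)·(-3.75) + (-3.25)·(2.25) + (3.75)·(1.25)) / 3 = -5.75/3 = -1.9167
  S[V,V] = ((0.25)·(0.25) + (-3.75)·(-3.75) + (2.25)·(2.25) + (1.25)·(1.25)) / 3 = 20.75/3 = 6.9167

S is symmetric (S[j,i] = S[i,j]). Assembling:

S = [[8.9167, -1.9167],
 [-1.9167, 6.9167]]


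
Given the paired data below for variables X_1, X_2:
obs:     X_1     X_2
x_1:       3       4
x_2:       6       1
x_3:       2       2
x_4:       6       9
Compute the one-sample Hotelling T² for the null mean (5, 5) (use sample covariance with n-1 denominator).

Step 1 — sample mean vector:
  mean(X_1) = (3 + 6 + 2 + 6) / 4 = 17/4 = 4.25
  mean(X_2) = (4 + 1 + 2 + 9) / 4 = 16/4 = 4
  x̄ = (4.25, 4),  deviation x̄ - mu_0 = (4.25, 4) - (5, 5) = (-0.75, -1).

Step 2 — sample covariance matrix, S[i,j] = (1/(n-1)) · Σ_k (x_{k,i} - mean_i) · (x_{k,j} - mean_j), divisor n-1 = 3:
  S[X_1,X_1] = ((-1.25)·(-1.25) + (1.75)·(1.75) + (-2.25)·(-2.25) + (1.75)·(1.75)) / 3 = 12.75/3 = 4.25
  S[X_1,X_2] = ((-1.25)·(0) + (1.75)·(-3) + (-2.25)·(-2) + (1.75)·(5)) / 3 = 8/3 = 2.6667
  S[X_2,X_2] = ((0)·(0) + (-3)·(-3) + (-2)·(-2) + (5)·(5)) / 3 = 38/3 = 12.6667
  S = [[4.25, 2.6667],
 [2.6667, 12.6667]].

Step 3 — invert S. det(S) = 4.25·12.6667 - (2.6667)² = 46.7222.
  S^{-1} = (1/det) · [[d, -b], [-b, a]] = [[0.2711, -0.0571],
 [-0.0571, 0.091]].

Step 4 — quadratic form (x̄ - mu_0)^T · S^{-1} · (x̄ - mu_0):
  S^{-1} · (x̄ - mu_0) = (-0.1463, -0.0482),
  (x̄ - mu_0)^T · [...] = (-0.75)·(-0.1463) + (-1)·(-0.0482) = 0.1578.

Step 5 — scale by n: T² = 4 · 0.1578 = 0.6314.

T² ≈ 0.6314


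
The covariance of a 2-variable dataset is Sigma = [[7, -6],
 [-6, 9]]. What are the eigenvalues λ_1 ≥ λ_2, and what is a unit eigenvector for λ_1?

Step 1 — characteristic polynomial of 2×2 Sigma:
  det(Sigma - λI) = λ² - trace · λ + det = 0.
  trace = 7 + 9 = 16, det = 7·9 - (-6)² = 27.
Step 2 — discriminant:
  Δ = trace² - 4·det = 256 - 108 = 148.
Step 3 — eigenvalues:
  λ = (trace ± √Δ)/2 = (16 ± 12.1655)/2,
  λ_1 = 14.0828,  λ_2 = 1.9172.

Step 4 — unit eigenvector for λ_1: solve (Sigma - λ_1 I)v = 0. First row:
  (7 - 14.0828)·v_x + (-6)·v_y = 0, i.e. (-7.0828)·v_x + (-6)·v_y = 0,
  so v ∝ (b, λ_1 - a) = (-6, 7.0828); multiply by -1 so the first entry is positive: u = (6, -7.0828).
  ||u|| = √((6)² + (-7.0828)²) = √(86.1655) ≈ 9.2825,
  v_1 = u/||u|| ≈ (0.6464, -0.763) (||v_1|| = 1).

λ_1 = 14.0828,  λ_2 = 1.9172;  v_1 ≈ (0.6464, -0.763)


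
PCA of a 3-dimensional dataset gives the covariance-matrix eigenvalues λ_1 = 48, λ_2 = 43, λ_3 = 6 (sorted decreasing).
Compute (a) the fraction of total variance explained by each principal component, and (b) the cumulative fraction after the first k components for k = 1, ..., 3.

Step 1 — total variance = trace(Sigma) = Σ λ_i = 48 + 43 + 6 = 97.

Step 2 — fraction explained by component i = λ_i / Σ λ:
  PC1: 48/97 = 0.4948
  PC2: 43/97 = 0.4433
  PC3: 6/97 = 0.0619

Step 3 — cumulative fraction after k components = (λ_1 + ... + λ_k) / Σ λ:
  k = 1: 48/97 = 0.4948
  k = 2: (48 + 43)/97 = 91/97 = 0.9381
  k = 3: (48 + 43 + 6)/97 = 97/97 = 1

Summary (fraction, with percent):

explained: PC1 0.4948 (49.48%), PC2 0.4433 (44.33%), PC3 0.0619 (6.19%);  cumulative: 0.4948, 0.9381, 1


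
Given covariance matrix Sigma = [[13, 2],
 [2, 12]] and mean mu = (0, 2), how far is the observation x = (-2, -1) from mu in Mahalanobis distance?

Step 1 — centre the observation: (x - mu) = (-2, -3).

Step 2 — invert Sigma. det(Sigma) = 13·12 - (2)² = 152.
  Sigma^{-1} = (1/det) · [[d, -b], [-b, a]] = [[0.0789, -0.0132],
 [-0.0132, 0.0855]].

Step 3 — form the quadratic (x - mu)^T · Sigma^{-1} · (x - mu):
  Sigma^{-1} · (x - mu) = (-0.1184, -0.2303).
  (x - mu)^T · [Sigma^{-1} · (x - mu)] = (-2)·(-0.1184) + (-3)·(-0.2303) = 0.9276.

Step 4 — take square root: d = √(0.9276) ≈ 0.9631.

d(x, mu) = √(0.9276) ≈ 0.9631


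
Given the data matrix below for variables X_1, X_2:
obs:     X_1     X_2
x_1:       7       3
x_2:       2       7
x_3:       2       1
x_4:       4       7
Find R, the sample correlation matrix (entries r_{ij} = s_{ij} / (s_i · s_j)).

Step 1 — column means:
  mean(X_1) = (7 + 2 + 2 + 4) / 4 = 15/4 = 3.75
  mean(X_2) = (3 + 7 + 1 + 7) / 4 = 18/4 = 4.5

Step 2 — sample variances and covariances s[i,j] = (1/(n-1)) · Σ_k (x_{k,i} - mean_i) · (x_{k,j} - mean_j), with n-1 = 3:
  s[X_1,X_1] = ((3.25)·(3.25) + (-1.75)·(-1.75) + (-1.75)·(-1.75) + (0.25)·(0.25)) / 3 = 16.75/3 = 5.5833
  s[X_1,X_2] = ((3.25)·(-1.5) + (-1.75)·(2.5) + (-1.75)·(-3.5) + (0.25)·(2.5)) / 3 = -2.5/3 = -0.8333
  s[X_2,X_2] = ((-1.5)·(-1.5) + (2.5)·(2.5) + (-3.5)·(-3.5) + (2.5)·(2.5)) / 3 = 27/3 = 9
  Sample standard deviations s_i = √(s[i,i]):
  s(X_1) = √(5.5833) = 2.3629
  s(X_2) = √(9) = 3

Step 3 — r_{ij} = s_{ij} / (s_i · s_j):
  r[X_1,X_1] = 1 (diagonal).
  r[X_1,X_2] = -0.8333 / (2.3629 · 3) = -0.8333 / 7.0887 = -0.1176
  r[X_2,X_2] = 1 (diagonal).

R is symmetric with unit diagonal. Assembling:

R = [[1, -0.1176],
 [-0.1176, 1]]


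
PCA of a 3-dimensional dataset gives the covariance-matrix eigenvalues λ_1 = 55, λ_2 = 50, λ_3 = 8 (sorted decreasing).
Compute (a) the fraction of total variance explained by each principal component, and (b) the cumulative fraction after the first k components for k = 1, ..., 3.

Step 1 — total variance = trace(Sigma) = Σ λ_i = 55 + 50 + 8 = 113.

Step 2 — fraction explained by component i = λ_i / Σ λ:
  PC1: 55/113 = 0.4867
  PC2: 50/113 = 0.4425
  PC3: 8/113 = 0.0708

Step 3 — cumulative fraction after k components = (λ_1 + ... + λ_k) / Σ λ:
  k = 1: 55/113 = 0.4867
  k = 2: (55 + 50)/113 = 105/113 = 0.9292
  k = 3: (55 + 50 + 8)/113 = 113/113 = 1

Summary (fraction, with percent):

explained: PC1 0.4867 (48.67%), PC2 0.4425 (44.25%), PC3 0.0708 (7.08%);  cumulative: 0.4867, 0.9292, 1


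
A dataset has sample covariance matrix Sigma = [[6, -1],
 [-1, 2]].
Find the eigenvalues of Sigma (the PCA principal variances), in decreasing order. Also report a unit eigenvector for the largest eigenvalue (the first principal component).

Step 1 — characteristic polynomial of 2×2 Sigma:
  det(Sigma - λI) = λ² - trace · λ + det = 0.
  trace = 6 + 2 = 8, det = 6·2 - (-1)² = 11.
Step 2 — discriminant:
  Δ = trace² - 4·det = 64 - 44 = 20.
Step 3 — eigenvalues:
  λ = (trace ± √Δ)/2 = (8 ± 4.4721)/2,
  λ_1 = 6.2361,  λ_2 = 1.7639.

Step 4 — unit eigenvector for λ_1: solve (Sigma - λ_1 I)v = 0. First row:
  (6 - 6.2361)·v_x + (-1)·v_y = 0, i.e. (-0.2361)·v_x + (-1)·v_y = 0,
  so v ∝ (b, λ_1 - a) = (-1, 0.2361); multiply by -1 so the first entry is positive: u = (1, -0.2361).
  ||u|| = √((1)² + (-0.2361)²) = √(1.0557) ≈ 1.0275,
  v_1 = u/||u|| ≈ (0.9732, -0.2298) (||v_1|| = 1).

λ_1 = 6.2361,  λ_2 = 1.7639;  v_1 ≈ (0.9732, -0.2298)
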